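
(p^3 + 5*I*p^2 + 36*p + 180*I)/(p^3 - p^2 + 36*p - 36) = (p + 5*I)/(p - 1)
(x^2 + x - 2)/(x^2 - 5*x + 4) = (x + 2)/(x - 4)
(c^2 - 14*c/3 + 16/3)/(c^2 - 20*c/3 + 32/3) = (c - 2)/(c - 4)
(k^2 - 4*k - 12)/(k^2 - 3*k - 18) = (k + 2)/(k + 3)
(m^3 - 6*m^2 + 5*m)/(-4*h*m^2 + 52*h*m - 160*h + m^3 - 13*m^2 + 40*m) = m*(1 - m)/(4*h*m - 32*h - m^2 + 8*m)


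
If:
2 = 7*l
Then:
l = 2/7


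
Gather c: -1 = -1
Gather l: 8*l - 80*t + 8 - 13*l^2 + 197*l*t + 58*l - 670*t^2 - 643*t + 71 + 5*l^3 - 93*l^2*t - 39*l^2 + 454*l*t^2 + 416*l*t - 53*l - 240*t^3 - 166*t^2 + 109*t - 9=5*l^3 + l^2*(-93*t - 52) + l*(454*t^2 + 613*t + 13) - 240*t^3 - 836*t^2 - 614*t + 70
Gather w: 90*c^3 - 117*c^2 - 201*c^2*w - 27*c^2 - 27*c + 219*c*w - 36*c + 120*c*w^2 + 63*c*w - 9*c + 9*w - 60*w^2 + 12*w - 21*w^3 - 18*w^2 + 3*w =90*c^3 - 144*c^2 - 72*c - 21*w^3 + w^2*(120*c - 78) + w*(-201*c^2 + 282*c + 24)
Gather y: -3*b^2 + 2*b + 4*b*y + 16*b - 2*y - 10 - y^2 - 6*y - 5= -3*b^2 + 18*b - y^2 + y*(4*b - 8) - 15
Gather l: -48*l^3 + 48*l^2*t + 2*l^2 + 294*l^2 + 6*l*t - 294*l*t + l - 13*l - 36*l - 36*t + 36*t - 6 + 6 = -48*l^3 + l^2*(48*t + 296) + l*(-288*t - 48)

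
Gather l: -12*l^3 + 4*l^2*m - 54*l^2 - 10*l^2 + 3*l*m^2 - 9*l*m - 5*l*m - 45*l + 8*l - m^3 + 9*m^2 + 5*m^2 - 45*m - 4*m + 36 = -12*l^3 + l^2*(4*m - 64) + l*(3*m^2 - 14*m - 37) - m^3 + 14*m^2 - 49*m + 36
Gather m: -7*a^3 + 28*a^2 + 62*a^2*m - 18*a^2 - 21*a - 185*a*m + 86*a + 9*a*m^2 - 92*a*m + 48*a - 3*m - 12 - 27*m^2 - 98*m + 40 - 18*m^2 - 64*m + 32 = -7*a^3 + 10*a^2 + 113*a + m^2*(9*a - 45) + m*(62*a^2 - 277*a - 165) + 60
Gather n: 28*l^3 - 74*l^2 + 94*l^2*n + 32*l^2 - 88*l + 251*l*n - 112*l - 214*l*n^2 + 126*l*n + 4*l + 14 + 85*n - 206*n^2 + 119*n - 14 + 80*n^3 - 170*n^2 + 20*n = 28*l^3 - 42*l^2 - 196*l + 80*n^3 + n^2*(-214*l - 376) + n*(94*l^2 + 377*l + 224)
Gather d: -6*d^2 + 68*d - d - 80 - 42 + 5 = -6*d^2 + 67*d - 117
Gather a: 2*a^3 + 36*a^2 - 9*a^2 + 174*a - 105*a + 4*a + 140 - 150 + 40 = 2*a^3 + 27*a^2 + 73*a + 30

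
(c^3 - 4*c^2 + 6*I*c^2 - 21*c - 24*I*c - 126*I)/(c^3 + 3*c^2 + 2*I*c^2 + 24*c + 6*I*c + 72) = (c - 7)/(c - 4*I)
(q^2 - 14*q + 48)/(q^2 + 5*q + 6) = (q^2 - 14*q + 48)/(q^2 + 5*q + 6)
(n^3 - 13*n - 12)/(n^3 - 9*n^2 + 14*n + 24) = (n + 3)/(n - 6)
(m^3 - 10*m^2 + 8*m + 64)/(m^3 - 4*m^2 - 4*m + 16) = (m - 8)/(m - 2)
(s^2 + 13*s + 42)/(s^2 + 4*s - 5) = (s^2 + 13*s + 42)/(s^2 + 4*s - 5)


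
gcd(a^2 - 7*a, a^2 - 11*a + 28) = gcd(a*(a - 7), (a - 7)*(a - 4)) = a - 7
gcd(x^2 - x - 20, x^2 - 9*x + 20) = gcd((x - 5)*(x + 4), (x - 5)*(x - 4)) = x - 5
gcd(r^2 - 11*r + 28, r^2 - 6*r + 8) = r - 4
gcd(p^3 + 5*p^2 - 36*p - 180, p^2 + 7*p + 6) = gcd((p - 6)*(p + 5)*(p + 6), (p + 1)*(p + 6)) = p + 6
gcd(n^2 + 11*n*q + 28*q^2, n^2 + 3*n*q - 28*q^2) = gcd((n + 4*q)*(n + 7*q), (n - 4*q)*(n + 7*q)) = n + 7*q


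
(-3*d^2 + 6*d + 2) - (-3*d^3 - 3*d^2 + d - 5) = 3*d^3 + 5*d + 7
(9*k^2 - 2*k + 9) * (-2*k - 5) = -18*k^3 - 41*k^2 - 8*k - 45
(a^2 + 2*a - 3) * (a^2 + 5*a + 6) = a^4 + 7*a^3 + 13*a^2 - 3*a - 18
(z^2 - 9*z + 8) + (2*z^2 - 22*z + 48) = 3*z^2 - 31*z + 56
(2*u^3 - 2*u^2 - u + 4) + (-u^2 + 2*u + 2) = 2*u^3 - 3*u^2 + u + 6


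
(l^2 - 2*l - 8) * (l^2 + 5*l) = l^4 + 3*l^3 - 18*l^2 - 40*l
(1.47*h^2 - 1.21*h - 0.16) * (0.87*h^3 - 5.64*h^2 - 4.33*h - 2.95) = 1.2789*h^5 - 9.3435*h^4 + 0.3201*h^3 + 1.8052*h^2 + 4.2623*h + 0.472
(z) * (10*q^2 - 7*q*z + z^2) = 10*q^2*z - 7*q*z^2 + z^3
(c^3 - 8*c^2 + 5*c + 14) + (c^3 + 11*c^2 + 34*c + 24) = 2*c^3 + 3*c^2 + 39*c + 38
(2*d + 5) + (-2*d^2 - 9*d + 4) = -2*d^2 - 7*d + 9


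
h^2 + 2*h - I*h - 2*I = (h + 2)*(h - I)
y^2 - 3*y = y*(y - 3)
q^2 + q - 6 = (q - 2)*(q + 3)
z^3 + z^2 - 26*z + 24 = (z - 4)*(z - 1)*(z + 6)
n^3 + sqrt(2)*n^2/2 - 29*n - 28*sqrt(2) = (n - 4*sqrt(2))*(n + sqrt(2))*(n + 7*sqrt(2)/2)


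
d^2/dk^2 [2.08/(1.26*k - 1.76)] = 6.604416/(1.26*k - 1.76)^3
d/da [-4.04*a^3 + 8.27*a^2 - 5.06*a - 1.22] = -12.12*a^2 + 16.54*a - 5.06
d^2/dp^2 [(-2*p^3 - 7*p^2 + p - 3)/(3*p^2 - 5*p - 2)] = 2*(-158*p^3 - 267*p^2 + 129*p - 131)/(27*p^6 - 135*p^5 + 171*p^4 + 55*p^3 - 114*p^2 - 60*p - 8)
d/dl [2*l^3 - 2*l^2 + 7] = 2*l*(3*l - 2)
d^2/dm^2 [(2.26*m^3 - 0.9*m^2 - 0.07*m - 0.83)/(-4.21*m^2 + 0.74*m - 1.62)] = (-2.8421709430404e-14*m^4 + 36.441246*m^3 + 67.692666*m^2 - 53.96604*m - 5.520764)/(74.618461*m^6 - 39.347502*m^5 + 93.055314*m^4 - 30.686912*m^3 + 35.807508*m^2 - 5.826168*m + 4.251528)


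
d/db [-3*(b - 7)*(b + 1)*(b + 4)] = -9*b^2 + 12*b + 93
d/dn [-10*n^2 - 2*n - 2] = -20*n - 2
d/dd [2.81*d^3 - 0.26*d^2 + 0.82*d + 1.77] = 8.43*d^2 - 0.52*d + 0.82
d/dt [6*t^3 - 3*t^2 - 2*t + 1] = 18*t^2 - 6*t - 2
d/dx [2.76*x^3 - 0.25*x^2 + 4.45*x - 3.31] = 8.28*x^2 - 0.5*x + 4.45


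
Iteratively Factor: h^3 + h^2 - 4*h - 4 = (h + 1)*(h^2 - 4) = (h + 1)*(h + 2)*(h - 2)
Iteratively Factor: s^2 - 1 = (s + 1)*(s - 1)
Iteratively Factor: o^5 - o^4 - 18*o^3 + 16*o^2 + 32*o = (o + 4)*(o^4 - 5*o^3 + 2*o^2 + 8*o) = (o - 4)*(o + 4)*(o^3 - o^2 - 2*o) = (o - 4)*(o + 1)*(o + 4)*(o^2 - 2*o) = (o - 4)*(o - 2)*(o + 1)*(o + 4)*(o)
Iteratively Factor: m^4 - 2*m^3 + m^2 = (m)*(m^3 - 2*m^2 + m) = m*(m - 1)*(m^2 - m) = m^2*(m - 1)*(m - 1)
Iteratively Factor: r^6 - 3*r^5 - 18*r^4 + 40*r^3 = (r + 4)*(r^5 - 7*r^4 + 10*r^3) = r*(r + 4)*(r^4 - 7*r^3 + 10*r^2) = r*(r - 2)*(r + 4)*(r^3 - 5*r^2) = r*(r - 5)*(r - 2)*(r + 4)*(r^2) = r^2*(r - 5)*(r - 2)*(r + 4)*(r)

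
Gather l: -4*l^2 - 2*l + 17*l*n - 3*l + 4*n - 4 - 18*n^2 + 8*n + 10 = -4*l^2 + l*(17*n - 5) - 18*n^2 + 12*n + 6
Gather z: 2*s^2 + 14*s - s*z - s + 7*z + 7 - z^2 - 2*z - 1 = 2*s^2 + 13*s - z^2 + z*(5 - s) + 6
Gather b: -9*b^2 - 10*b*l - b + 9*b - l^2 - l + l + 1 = -9*b^2 + b*(8 - 10*l) - l^2 + 1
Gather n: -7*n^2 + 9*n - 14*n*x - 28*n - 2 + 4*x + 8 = -7*n^2 + n*(-14*x - 19) + 4*x + 6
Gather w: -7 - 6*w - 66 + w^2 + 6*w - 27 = w^2 - 100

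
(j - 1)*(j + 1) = j^2 - 1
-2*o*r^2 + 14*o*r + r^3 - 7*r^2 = r*(-2*o + r)*(r - 7)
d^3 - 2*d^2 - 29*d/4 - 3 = (d - 4)*(d + 1/2)*(d + 3/2)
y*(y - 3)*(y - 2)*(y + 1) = y^4 - 4*y^3 + y^2 + 6*y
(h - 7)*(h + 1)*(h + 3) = h^3 - 3*h^2 - 25*h - 21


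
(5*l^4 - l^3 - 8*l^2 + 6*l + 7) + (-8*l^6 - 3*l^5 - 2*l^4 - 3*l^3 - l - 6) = -8*l^6 - 3*l^5 + 3*l^4 - 4*l^3 - 8*l^2 + 5*l + 1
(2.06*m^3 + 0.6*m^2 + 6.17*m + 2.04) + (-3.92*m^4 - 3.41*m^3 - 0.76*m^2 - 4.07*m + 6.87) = -3.92*m^4 - 1.35*m^3 - 0.16*m^2 + 2.1*m + 8.91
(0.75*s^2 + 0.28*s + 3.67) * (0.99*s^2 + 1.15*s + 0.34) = 0.7425*s^4 + 1.1397*s^3 + 4.2103*s^2 + 4.3157*s + 1.2478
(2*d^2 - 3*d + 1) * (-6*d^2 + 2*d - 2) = -12*d^4 + 22*d^3 - 16*d^2 + 8*d - 2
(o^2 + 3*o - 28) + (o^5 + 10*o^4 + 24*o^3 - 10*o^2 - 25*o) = o^5 + 10*o^4 + 24*o^3 - 9*o^2 - 22*o - 28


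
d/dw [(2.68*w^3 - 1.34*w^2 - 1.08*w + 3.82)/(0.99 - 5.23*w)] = (-28.0328*w^3 + 14.9678*w^2 - 2.6532*w + 18.9094)/(27.3529*w^2 - 10.3554*w + 0.9801)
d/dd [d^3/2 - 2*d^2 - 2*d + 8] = 3*d^2/2 - 4*d - 2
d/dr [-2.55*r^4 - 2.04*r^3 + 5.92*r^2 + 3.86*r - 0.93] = -10.2*r^3 - 6.12*r^2 + 11.84*r + 3.86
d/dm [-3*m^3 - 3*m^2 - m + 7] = -9*m^2 - 6*m - 1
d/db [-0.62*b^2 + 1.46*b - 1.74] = 1.46 - 1.24*b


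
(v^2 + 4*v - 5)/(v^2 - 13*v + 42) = (v^2 + 4*v - 5)/(v^2 - 13*v + 42)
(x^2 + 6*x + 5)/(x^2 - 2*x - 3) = (x + 5)/(x - 3)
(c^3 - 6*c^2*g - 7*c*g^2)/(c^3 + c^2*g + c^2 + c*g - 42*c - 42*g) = c*(c - 7*g)/(c^2 + c - 42)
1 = 1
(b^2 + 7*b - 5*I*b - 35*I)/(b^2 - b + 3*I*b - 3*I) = (b^2 + b*(7 - 5*I) - 35*I)/(b^2 + b*(-1 + 3*I) - 3*I)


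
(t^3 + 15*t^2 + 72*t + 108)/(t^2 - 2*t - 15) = (t^2 + 12*t + 36)/(t - 5)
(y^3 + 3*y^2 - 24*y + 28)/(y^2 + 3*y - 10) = (y^2 + 5*y - 14)/(y + 5)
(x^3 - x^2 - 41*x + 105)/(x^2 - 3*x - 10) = (x^2 + 4*x - 21)/(x + 2)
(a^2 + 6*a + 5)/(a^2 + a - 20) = (a + 1)/(a - 4)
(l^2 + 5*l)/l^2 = (l + 5)/l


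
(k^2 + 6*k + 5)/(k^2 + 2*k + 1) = (k + 5)/(k + 1)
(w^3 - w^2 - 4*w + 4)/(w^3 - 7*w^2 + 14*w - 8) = (w + 2)/(w - 4)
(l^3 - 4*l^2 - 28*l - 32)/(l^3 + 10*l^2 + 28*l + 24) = (l - 8)/(l + 6)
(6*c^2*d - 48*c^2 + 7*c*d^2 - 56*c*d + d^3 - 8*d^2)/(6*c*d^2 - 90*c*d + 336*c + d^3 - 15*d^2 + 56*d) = (c + d)/(d - 7)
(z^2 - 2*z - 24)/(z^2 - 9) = (z^2 - 2*z - 24)/(z^2 - 9)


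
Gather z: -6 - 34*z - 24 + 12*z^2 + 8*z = 12*z^2 - 26*z - 30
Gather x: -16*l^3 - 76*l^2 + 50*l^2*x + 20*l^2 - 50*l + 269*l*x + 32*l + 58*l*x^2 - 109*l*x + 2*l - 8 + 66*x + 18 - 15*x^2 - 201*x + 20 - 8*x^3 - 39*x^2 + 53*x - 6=-16*l^3 - 56*l^2 - 16*l - 8*x^3 + x^2*(58*l - 54) + x*(50*l^2 + 160*l - 82) + 24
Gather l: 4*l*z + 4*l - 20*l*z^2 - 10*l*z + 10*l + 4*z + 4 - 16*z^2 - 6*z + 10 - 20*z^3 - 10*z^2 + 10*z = l*(-20*z^2 - 6*z + 14) - 20*z^3 - 26*z^2 + 8*z + 14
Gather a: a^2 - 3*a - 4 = a^2 - 3*a - 4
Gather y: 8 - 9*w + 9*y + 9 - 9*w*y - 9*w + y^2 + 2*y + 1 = -18*w + y^2 + y*(11 - 9*w) + 18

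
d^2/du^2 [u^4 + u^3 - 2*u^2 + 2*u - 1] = 12*u^2 + 6*u - 4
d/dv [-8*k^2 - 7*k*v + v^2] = -7*k + 2*v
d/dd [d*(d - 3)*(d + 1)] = 3*d^2 - 4*d - 3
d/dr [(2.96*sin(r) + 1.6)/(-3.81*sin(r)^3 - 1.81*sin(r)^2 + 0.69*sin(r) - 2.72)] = (22.5552*sin(r)^3 + 23.6456*sin(r)^2 + 5.792*sin(r) - 9.1552)*cos(r)/(14.5161*sin(r)^6 + 13.7922*sin(r)^5 - 1.9817*sin(r)^4 + 18.2286*sin(r)^3 + 10.3225*sin(r)^2 - 3.7536*sin(r) + 7.3984)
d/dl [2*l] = 2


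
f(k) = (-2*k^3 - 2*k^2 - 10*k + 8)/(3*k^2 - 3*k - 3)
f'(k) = (3 - 6*k)*(-2*k^3 - 2*k^2 - 10*k + 8)/(3*k^2 - 3*k - 3)^2 + (-6*k^2 - 4*k - 10)/(3*k^2 - 3*k - 3) = 2*(-k^4 + 2*k^3 + 9*k^2 - 6*k + 9)/(3*(k^4 - 2*k^3 - k^2 + 2*k + 1))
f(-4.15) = 2.59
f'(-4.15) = -0.40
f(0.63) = -0.11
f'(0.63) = 4.01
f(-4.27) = 2.63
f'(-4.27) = -0.42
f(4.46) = -5.86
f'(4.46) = -0.18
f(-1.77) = 2.61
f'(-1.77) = 1.18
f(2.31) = -8.30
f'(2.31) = 6.39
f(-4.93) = 2.93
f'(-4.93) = -0.48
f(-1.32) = 3.61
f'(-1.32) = 3.91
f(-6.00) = 3.48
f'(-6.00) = -0.54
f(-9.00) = 5.22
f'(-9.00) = -0.61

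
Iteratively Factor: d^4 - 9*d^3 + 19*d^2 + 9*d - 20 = (d - 4)*(d^3 - 5*d^2 - d + 5) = (d - 4)*(d + 1)*(d^2 - 6*d + 5) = (d - 5)*(d - 4)*(d + 1)*(d - 1)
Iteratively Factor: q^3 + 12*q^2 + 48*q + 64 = (q + 4)*(q^2 + 8*q + 16) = (q + 4)^2*(q + 4)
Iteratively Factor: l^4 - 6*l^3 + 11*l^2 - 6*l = (l - 2)*(l^3 - 4*l^2 + 3*l) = (l - 2)*(l - 1)*(l^2 - 3*l) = (l - 3)*(l - 2)*(l - 1)*(l)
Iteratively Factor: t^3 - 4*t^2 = (t)*(t^2 - 4*t) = t^2*(t - 4)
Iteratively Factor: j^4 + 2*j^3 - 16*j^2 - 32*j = (j)*(j^3 + 2*j^2 - 16*j - 32) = j*(j + 4)*(j^2 - 2*j - 8) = j*(j - 4)*(j + 4)*(j + 2)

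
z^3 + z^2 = z^2*(z + 1)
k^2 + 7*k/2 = k*(k + 7/2)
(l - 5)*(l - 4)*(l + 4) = l^3 - 5*l^2 - 16*l + 80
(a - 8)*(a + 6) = a^2 - 2*a - 48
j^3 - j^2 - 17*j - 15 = (j - 5)*(j + 1)*(j + 3)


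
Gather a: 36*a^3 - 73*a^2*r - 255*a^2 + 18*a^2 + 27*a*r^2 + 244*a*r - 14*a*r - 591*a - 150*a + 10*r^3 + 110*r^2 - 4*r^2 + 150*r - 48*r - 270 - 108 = 36*a^3 + a^2*(-73*r - 237) + a*(27*r^2 + 230*r - 741) + 10*r^3 + 106*r^2 + 102*r - 378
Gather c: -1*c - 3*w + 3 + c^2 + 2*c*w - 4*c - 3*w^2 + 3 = c^2 + c*(2*w - 5) - 3*w^2 - 3*w + 6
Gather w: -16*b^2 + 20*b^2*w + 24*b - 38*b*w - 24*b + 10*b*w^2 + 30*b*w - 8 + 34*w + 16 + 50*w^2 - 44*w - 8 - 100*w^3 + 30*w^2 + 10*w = -16*b^2 - 100*w^3 + w^2*(10*b + 80) + w*(20*b^2 - 8*b)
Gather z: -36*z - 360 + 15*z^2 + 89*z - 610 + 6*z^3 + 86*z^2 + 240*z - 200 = 6*z^3 + 101*z^2 + 293*z - 1170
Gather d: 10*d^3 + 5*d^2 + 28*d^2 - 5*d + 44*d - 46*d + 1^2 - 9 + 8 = 10*d^3 + 33*d^2 - 7*d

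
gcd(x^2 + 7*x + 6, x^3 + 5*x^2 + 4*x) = x + 1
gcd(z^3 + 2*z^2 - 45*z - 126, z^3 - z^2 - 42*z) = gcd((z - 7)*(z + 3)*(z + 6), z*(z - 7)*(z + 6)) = z^2 - z - 42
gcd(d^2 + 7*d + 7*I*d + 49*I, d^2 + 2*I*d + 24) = 1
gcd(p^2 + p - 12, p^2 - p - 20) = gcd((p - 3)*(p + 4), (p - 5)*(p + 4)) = p + 4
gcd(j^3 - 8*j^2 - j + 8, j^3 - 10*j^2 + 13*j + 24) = j^2 - 7*j - 8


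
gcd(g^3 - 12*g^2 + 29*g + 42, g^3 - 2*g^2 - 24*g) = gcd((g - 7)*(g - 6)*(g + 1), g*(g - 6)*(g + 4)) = g - 6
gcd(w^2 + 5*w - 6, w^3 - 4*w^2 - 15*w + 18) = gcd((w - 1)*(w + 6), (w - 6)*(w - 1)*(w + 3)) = w - 1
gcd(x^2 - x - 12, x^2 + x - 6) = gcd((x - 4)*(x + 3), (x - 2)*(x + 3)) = x + 3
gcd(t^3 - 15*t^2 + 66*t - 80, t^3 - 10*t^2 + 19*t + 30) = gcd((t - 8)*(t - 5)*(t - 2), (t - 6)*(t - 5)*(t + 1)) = t - 5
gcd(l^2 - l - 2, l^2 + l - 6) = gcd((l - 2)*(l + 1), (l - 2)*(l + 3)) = l - 2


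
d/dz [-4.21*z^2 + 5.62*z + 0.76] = 5.62 - 8.42*z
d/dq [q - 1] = 1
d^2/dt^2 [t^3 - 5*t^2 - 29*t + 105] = 6*t - 10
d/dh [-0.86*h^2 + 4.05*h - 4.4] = 4.05 - 1.72*h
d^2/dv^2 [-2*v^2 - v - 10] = -4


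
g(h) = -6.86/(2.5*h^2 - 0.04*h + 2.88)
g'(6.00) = 0.02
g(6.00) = -0.07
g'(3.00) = 0.16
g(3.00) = -0.27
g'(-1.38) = -0.80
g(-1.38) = -0.89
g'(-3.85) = -0.08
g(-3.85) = -0.17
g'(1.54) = 0.69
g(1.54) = -0.78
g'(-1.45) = -0.74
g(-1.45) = -0.84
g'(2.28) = 0.31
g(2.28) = -0.43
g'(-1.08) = -1.09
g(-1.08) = -1.17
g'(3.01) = 0.16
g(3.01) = -0.27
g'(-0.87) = -1.30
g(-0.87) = -1.43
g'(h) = -6.86*(0.04 - 5.0*h)/(2.5*h^2 - 0.04*h + 2.88)^2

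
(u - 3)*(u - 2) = u^2 - 5*u + 6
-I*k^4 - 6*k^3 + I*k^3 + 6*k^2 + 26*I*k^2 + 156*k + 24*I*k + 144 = (k - 6)*(k + 4)*(k - 6*I)*(-I*k - I)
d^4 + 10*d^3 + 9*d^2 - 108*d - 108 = (d - 3)*(d + 1)*(d + 6)^2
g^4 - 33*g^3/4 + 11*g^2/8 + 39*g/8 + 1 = (g - 8)*(g - 1)*(g + 1/4)*(g + 1/2)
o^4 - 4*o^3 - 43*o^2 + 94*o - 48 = (o - 8)*(o - 1)^2*(o + 6)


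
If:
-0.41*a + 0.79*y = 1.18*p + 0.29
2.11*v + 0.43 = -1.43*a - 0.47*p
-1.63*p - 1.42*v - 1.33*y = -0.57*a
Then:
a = 1.11096267942816*y - 0.30784105006429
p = 0.283479069012251*y - 0.138800991079357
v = 0.0357578992413424 - 0.816071940292901*y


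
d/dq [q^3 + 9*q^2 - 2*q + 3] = 3*q^2 + 18*q - 2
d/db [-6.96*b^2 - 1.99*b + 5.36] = -13.92*b - 1.99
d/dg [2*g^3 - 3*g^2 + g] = 6*g^2 - 6*g + 1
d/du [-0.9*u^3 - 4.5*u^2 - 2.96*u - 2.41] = -2.7*u^2 - 9.0*u - 2.96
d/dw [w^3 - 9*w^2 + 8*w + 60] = 3*w^2 - 18*w + 8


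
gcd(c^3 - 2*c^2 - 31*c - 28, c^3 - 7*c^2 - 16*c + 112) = c^2 - 3*c - 28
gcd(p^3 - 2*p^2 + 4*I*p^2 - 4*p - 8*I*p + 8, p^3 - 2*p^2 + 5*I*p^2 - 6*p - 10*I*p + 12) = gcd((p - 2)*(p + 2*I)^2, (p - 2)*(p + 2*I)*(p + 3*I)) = p^2 + p*(-2 + 2*I) - 4*I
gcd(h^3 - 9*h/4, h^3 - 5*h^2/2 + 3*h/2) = h^2 - 3*h/2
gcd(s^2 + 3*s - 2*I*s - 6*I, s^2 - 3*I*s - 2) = s - 2*I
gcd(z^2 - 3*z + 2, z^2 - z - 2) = z - 2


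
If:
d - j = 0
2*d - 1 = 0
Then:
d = 1/2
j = 1/2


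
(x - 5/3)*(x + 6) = x^2 + 13*x/3 - 10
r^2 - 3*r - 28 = (r - 7)*(r + 4)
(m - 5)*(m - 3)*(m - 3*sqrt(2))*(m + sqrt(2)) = m^4 - 8*m^3 - 2*sqrt(2)*m^3 + 9*m^2 + 16*sqrt(2)*m^2 - 30*sqrt(2)*m + 48*m - 90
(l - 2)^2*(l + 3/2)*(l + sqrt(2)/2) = l^4 - 5*l^3/2 + sqrt(2)*l^3/2 - 2*l^2 - 5*sqrt(2)*l^2/4 - sqrt(2)*l + 6*l + 3*sqrt(2)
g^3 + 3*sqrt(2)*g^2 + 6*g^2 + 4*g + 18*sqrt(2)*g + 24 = (g + 6)*(g + sqrt(2))*(g + 2*sqrt(2))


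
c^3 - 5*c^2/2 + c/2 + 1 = (c - 2)*(c - 1)*(c + 1/2)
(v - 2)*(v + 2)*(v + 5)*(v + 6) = v^4 + 11*v^3 + 26*v^2 - 44*v - 120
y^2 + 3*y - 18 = (y - 3)*(y + 6)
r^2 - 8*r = r*(r - 8)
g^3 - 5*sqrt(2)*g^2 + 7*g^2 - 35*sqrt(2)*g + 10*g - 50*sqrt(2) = (g + 2)*(g + 5)*(g - 5*sqrt(2))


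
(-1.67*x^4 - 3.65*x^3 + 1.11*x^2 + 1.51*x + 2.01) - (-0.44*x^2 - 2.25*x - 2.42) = -1.67*x^4 - 3.65*x^3 + 1.55*x^2 + 3.76*x + 4.43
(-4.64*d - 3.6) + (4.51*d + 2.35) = -0.13*d - 1.25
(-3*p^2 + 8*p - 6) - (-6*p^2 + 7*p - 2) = 3*p^2 + p - 4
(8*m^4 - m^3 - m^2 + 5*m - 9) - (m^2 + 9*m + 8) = 8*m^4 - m^3 - 2*m^2 - 4*m - 17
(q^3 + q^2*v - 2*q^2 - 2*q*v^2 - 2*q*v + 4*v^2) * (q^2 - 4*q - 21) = q^5 + q^4*v - 6*q^4 - 2*q^3*v^2 - 6*q^3*v - 13*q^3 + 12*q^2*v^2 - 13*q^2*v + 42*q^2 + 26*q*v^2 + 42*q*v - 84*v^2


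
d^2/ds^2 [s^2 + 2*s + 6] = 2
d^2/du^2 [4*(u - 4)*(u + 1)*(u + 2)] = 24*u - 8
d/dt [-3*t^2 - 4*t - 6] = -6*t - 4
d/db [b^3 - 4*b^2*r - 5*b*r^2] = 3*b^2 - 8*b*r - 5*r^2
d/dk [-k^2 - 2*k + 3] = -2*k - 2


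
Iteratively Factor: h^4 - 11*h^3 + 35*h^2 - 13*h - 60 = (h - 5)*(h^3 - 6*h^2 + 5*h + 12) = (h - 5)*(h + 1)*(h^2 - 7*h + 12) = (h - 5)*(h - 4)*(h + 1)*(h - 3)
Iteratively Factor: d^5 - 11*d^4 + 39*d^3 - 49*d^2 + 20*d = (d - 1)*(d^4 - 10*d^3 + 29*d^2 - 20*d) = (d - 4)*(d - 1)*(d^3 - 6*d^2 + 5*d) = (d - 4)*(d - 1)^2*(d^2 - 5*d) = d*(d - 4)*(d - 1)^2*(d - 5)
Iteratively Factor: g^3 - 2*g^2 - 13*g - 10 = (g + 2)*(g^2 - 4*g - 5) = (g + 1)*(g + 2)*(g - 5)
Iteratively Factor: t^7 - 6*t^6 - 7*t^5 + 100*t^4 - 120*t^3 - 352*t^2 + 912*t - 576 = (t - 2)*(t^6 - 4*t^5 - 15*t^4 + 70*t^3 + 20*t^2 - 312*t + 288) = (t - 2)^2*(t^5 - 2*t^4 - 19*t^3 + 32*t^2 + 84*t - 144) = (t - 2)^3*(t^4 - 19*t^2 - 6*t + 72) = (t - 2)^3*(t + 3)*(t^3 - 3*t^2 - 10*t + 24) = (t - 4)*(t - 2)^3*(t + 3)*(t^2 + t - 6) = (t - 4)*(t - 2)^4*(t + 3)*(t + 3)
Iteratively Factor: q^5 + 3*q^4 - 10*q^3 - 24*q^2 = (q - 3)*(q^4 + 6*q^3 + 8*q^2) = q*(q - 3)*(q^3 + 6*q^2 + 8*q) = q*(q - 3)*(q + 4)*(q^2 + 2*q) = q^2*(q - 3)*(q + 4)*(q + 2)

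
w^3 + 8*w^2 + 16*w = w*(w + 4)^2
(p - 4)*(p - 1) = p^2 - 5*p + 4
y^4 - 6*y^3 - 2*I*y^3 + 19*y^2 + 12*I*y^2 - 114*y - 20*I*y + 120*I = (y - 6)*(y - 5*I)*(y - I)*(y + 4*I)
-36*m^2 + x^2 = (-6*m + x)*(6*m + x)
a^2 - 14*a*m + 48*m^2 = (a - 8*m)*(a - 6*m)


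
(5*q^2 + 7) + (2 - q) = 5*q^2 - q + 9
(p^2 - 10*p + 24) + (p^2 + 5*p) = 2*p^2 - 5*p + 24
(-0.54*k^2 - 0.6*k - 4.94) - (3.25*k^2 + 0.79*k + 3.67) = -3.79*k^2 - 1.39*k - 8.61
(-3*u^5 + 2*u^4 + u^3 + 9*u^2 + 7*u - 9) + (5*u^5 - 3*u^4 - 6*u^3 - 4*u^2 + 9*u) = 2*u^5 - u^4 - 5*u^3 + 5*u^2 + 16*u - 9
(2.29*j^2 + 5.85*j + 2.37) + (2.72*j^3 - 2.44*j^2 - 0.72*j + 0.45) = 2.72*j^3 - 0.15*j^2 + 5.13*j + 2.82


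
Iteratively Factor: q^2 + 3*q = (q + 3)*(q)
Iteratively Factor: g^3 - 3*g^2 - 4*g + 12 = (g - 2)*(g^2 - g - 6) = (g - 2)*(g + 2)*(g - 3)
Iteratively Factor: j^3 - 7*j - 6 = (j - 3)*(j^2 + 3*j + 2) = (j - 3)*(j + 1)*(j + 2)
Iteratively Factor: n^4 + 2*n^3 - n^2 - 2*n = (n - 1)*(n^3 + 3*n^2 + 2*n) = (n - 1)*(n + 2)*(n^2 + n) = n*(n - 1)*(n + 2)*(n + 1)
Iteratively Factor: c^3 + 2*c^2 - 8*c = (c)*(c^2 + 2*c - 8) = c*(c - 2)*(c + 4)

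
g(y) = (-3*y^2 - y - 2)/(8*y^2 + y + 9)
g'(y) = (-16*y - 1)*(-3*y^2 - y - 2)/(8*y^2 + y + 9)^2 + (-6*y - 1)/(8*y^2 + y + 9)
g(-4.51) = -0.35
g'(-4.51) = 0.01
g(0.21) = -0.24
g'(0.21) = -0.12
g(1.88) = -0.37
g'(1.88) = -0.02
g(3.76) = -0.38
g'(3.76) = -0.00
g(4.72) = -0.38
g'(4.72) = 0.00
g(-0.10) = -0.21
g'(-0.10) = -0.06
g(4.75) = -0.38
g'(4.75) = 0.00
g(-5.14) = -0.35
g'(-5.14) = 0.01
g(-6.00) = -0.36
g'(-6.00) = 0.00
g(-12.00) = -0.37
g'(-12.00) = 0.00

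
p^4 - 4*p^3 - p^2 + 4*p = p*(p - 4)*(p - 1)*(p + 1)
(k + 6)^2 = k^2 + 12*k + 36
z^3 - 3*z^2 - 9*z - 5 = (z - 5)*(z + 1)^2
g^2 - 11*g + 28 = (g - 7)*(g - 4)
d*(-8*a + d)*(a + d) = -8*a^2*d - 7*a*d^2 + d^3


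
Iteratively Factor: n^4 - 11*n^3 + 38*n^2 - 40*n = (n - 5)*(n^3 - 6*n^2 + 8*n) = n*(n - 5)*(n^2 - 6*n + 8) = n*(n - 5)*(n - 4)*(n - 2)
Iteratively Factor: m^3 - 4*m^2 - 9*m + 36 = (m - 4)*(m^2 - 9) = (m - 4)*(m - 3)*(m + 3)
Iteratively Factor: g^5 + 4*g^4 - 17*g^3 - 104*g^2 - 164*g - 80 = (g - 5)*(g^4 + 9*g^3 + 28*g^2 + 36*g + 16) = (g - 5)*(g + 2)*(g^3 + 7*g^2 + 14*g + 8) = (g - 5)*(g + 1)*(g + 2)*(g^2 + 6*g + 8) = (g - 5)*(g + 1)*(g + 2)*(g + 4)*(g + 2)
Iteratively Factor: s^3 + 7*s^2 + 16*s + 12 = (s + 3)*(s^2 + 4*s + 4) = (s + 2)*(s + 3)*(s + 2)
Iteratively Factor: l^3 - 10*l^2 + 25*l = (l - 5)*(l^2 - 5*l) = (l - 5)^2*(l)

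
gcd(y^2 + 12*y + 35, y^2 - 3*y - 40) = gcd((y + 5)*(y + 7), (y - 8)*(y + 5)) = y + 5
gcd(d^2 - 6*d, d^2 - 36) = d - 6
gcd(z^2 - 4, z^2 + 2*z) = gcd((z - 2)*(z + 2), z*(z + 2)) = z + 2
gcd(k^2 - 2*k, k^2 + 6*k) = k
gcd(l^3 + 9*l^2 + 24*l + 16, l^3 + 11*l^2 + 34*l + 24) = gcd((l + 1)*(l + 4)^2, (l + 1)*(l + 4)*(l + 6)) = l^2 + 5*l + 4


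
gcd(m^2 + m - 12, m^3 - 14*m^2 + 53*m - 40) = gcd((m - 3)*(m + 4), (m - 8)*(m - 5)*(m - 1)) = 1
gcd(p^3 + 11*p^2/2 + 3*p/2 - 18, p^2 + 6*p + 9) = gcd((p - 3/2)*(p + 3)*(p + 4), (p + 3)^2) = p + 3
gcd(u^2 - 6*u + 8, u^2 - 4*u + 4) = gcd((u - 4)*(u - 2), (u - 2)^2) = u - 2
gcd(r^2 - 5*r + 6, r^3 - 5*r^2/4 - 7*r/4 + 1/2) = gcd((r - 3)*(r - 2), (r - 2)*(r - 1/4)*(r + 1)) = r - 2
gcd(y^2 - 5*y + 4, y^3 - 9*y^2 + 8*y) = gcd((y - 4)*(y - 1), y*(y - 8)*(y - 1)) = y - 1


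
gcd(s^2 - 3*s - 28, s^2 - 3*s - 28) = s^2 - 3*s - 28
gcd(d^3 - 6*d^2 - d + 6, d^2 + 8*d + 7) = d + 1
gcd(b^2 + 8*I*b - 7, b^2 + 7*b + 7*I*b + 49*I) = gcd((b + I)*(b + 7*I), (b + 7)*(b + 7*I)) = b + 7*I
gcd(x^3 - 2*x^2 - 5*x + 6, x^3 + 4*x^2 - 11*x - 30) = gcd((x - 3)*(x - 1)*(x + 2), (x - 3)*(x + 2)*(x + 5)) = x^2 - x - 6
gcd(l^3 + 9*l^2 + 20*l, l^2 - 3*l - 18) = 1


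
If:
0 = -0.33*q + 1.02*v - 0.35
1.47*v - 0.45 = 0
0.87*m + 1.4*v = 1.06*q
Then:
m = -0.63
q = -0.11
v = 0.31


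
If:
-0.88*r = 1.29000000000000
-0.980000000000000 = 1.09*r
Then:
No Solution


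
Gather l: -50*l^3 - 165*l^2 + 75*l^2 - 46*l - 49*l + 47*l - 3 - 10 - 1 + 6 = -50*l^3 - 90*l^2 - 48*l - 8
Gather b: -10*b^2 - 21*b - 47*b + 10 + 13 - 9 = -10*b^2 - 68*b + 14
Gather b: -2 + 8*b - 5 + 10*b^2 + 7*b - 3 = 10*b^2 + 15*b - 10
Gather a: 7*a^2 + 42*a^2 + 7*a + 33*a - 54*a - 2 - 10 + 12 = 49*a^2 - 14*a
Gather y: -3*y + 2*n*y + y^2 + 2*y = y^2 + y*(2*n - 1)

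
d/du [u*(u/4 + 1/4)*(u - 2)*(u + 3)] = u^3 + 3*u^2/2 - 5*u/2 - 3/2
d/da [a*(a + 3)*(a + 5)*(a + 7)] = 4*a^3 + 45*a^2 + 142*a + 105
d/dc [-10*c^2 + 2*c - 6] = 2 - 20*c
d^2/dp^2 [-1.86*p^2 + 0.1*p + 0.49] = -3.72000000000000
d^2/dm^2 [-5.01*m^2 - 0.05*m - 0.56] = -10.0200000000000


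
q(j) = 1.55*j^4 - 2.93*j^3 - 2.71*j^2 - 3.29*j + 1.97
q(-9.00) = 12117.59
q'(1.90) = -2.79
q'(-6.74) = -2264.40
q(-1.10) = 8.48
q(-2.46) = 94.05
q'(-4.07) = -544.83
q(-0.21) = 2.57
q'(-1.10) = -16.22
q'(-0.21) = -2.60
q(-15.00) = 87799.07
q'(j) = 6.2*j^3 - 8.79*j^2 - 5.42*j - 3.29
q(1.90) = -13.96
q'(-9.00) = -5186.30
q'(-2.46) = -135.45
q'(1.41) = -11.03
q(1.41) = -10.14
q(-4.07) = 593.32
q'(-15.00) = -22824.74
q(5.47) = 811.00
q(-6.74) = 3996.83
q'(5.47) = 718.80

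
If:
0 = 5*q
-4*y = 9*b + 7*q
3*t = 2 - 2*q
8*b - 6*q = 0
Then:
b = 0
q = 0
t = 2/3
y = 0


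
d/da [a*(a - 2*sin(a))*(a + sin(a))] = -a^2*cos(a) + 3*a^2 - 2*a*sin(a) - 2*a*sin(2*a) + cos(2*a) - 1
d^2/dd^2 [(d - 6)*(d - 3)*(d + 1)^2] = 12*d^2 - 42*d + 2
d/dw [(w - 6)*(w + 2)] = 2*w - 4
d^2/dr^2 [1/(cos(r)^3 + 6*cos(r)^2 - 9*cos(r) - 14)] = 3*((-11*cos(r) + 16*cos(2*r) + 3*cos(3*r))*(cos(r)^3 + 6*cos(r)^2 - 9*cos(r) - 14)/4 + 6*(cos(r)^2 + 4*cos(r) - 3)^2*sin(r)^2)/(cos(r)^3 + 6*cos(r)^2 - 9*cos(r) - 14)^3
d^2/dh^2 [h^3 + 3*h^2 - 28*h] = 6*h + 6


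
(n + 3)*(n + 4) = n^2 + 7*n + 12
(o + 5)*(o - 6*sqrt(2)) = o^2 - 6*sqrt(2)*o + 5*o - 30*sqrt(2)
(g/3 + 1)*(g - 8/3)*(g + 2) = g^3/3 + 7*g^2/9 - 22*g/9 - 16/3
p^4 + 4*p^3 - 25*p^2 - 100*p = p*(p - 5)*(p + 4)*(p + 5)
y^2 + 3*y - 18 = (y - 3)*(y + 6)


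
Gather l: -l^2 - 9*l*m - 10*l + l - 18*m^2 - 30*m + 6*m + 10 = -l^2 + l*(-9*m - 9) - 18*m^2 - 24*m + 10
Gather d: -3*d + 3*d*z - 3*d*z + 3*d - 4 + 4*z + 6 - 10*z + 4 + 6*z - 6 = 0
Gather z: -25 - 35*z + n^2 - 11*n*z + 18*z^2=n^2 + 18*z^2 + z*(-11*n - 35) - 25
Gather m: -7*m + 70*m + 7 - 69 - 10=63*m - 72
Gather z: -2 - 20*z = -20*z - 2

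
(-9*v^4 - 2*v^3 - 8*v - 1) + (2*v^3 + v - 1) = -9*v^4 - 7*v - 2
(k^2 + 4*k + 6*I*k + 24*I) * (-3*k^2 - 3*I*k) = -3*k^4 - 12*k^3 - 21*I*k^3 + 18*k^2 - 84*I*k^2 + 72*k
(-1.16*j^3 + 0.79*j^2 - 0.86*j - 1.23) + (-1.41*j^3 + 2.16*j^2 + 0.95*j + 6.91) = -2.57*j^3 + 2.95*j^2 + 0.09*j + 5.68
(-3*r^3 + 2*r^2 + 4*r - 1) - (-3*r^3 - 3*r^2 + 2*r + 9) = 5*r^2 + 2*r - 10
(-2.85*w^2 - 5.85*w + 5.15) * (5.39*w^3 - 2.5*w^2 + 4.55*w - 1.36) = -15.3615*w^5 - 24.4065*w^4 + 29.416*w^3 - 35.6165*w^2 + 31.3885*w - 7.004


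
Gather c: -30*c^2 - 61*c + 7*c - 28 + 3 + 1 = -30*c^2 - 54*c - 24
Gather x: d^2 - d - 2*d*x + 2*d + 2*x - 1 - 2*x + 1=d^2 - 2*d*x + d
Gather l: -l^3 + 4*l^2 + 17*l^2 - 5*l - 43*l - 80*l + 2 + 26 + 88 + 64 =-l^3 + 21*l^2 - 128*l + 180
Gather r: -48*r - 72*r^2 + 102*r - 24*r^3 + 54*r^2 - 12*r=-24*r^3 - 18*r^2 + 42*r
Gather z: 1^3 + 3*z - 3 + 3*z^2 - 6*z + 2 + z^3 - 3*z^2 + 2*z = z^3 - z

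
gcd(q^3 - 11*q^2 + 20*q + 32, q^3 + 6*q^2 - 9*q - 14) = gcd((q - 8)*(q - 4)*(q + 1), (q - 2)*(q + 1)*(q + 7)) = q + 1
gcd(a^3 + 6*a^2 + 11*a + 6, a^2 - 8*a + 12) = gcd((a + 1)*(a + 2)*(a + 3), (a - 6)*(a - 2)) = 1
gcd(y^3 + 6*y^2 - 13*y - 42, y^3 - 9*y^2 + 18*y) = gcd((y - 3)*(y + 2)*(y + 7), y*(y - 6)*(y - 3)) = y - 3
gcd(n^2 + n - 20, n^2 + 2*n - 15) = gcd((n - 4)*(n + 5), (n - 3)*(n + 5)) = n + 5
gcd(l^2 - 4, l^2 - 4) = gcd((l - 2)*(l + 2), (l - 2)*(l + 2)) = l^2 - 4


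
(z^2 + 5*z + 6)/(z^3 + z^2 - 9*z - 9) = (z + 2)/(z^2 - 2*z - 3)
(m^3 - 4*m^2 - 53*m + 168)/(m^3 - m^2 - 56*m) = (m - 3)/m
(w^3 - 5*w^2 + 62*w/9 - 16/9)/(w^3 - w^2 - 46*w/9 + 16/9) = (w - 2)/(w + 2)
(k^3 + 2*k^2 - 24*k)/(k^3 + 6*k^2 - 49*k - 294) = k*(k - 4)/(k^2 - 49)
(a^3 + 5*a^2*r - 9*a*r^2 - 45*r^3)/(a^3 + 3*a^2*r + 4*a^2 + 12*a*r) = (a^2 + 2*a*r - 15*r^2)/(a*(a + 4))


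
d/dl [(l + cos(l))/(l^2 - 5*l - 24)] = ((5 - 2*l)*(l + cos(l)) + (sin(l) - 1)*(-l^2 + 5*l + 24))/(-l^2 + 5*l + 24)^2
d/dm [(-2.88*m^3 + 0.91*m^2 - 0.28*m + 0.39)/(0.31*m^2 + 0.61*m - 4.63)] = (-0.8928*m^4 - 3.5136*m^3 + 40.6451*m^2 - 8.6684*m + 1.0585)/(0.0961*m^4 + 0.3782*m^3 - 2.4985*m^2 - 5.6486*m + 21.4369)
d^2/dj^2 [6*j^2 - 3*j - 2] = 12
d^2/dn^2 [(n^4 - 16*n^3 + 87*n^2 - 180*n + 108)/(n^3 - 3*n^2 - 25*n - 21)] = 2*(73*n^6 - 1452*n^5 + 8841*n^4 - 7240*n^3 - 66861*n^2 + 43956*n + 193563)/(n^9 - 9*n^8 - 48*n^7 + 360*n^6 + 1578*n^5 - 3042*n^4 - 23752*n^3 - 43344*n^2 - 33075*n - 9261)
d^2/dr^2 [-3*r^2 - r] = -6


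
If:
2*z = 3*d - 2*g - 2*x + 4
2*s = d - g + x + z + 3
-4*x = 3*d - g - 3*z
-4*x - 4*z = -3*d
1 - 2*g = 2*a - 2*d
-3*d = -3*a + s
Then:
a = -43/22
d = -20/11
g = 7/11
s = -9/22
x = 2/7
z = -127/77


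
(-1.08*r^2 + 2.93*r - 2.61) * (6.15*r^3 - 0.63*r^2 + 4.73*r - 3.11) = -6.642*r^5 + 18.6999*r^4 - 23.0058*r^3 + 18.862*r^2 - 21.4576*r + 8.1171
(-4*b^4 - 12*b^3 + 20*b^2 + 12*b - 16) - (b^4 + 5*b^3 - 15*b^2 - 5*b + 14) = -5*b^4 - 17*b^3 + 35*b^2 + 17*b - 30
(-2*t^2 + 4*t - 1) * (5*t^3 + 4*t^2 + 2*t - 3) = -10*t^5 + 12*t^4 + 7*t^3 + 10*t^2 - 14*t + 3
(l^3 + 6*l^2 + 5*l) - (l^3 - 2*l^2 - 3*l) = 8*l^2 + 8*l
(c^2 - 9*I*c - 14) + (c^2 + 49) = 2*c^2 - 9*I*c + 35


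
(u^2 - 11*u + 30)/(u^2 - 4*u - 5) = (u - 6)/(u + 1)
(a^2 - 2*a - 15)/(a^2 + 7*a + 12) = (a - 5)/(a + 4)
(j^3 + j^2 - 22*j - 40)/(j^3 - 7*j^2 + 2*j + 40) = (j + 4)/(j - 4)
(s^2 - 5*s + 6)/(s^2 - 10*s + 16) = (s - 3)/(s - 8)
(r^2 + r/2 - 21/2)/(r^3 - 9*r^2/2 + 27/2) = (2*r + 7)/(2*r^2 - 3*r - 9)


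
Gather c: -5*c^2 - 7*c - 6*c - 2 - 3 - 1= -5*c^2 - 13*c - 6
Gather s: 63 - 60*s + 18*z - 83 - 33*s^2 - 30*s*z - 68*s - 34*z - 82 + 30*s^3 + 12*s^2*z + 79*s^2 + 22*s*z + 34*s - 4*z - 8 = 30*s^3 + s^2*(12*z + 46) + s*(-8*z - 94) - 20*z - 110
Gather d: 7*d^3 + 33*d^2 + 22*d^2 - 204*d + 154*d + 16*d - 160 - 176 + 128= 7*d^3 + 55*d^2 - 34*d - 208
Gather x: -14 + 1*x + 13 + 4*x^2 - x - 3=4*x^2 - 4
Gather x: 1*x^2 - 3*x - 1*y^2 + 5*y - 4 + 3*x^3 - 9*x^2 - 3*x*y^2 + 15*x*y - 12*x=3*x^3 - 8*x^2 + x*(-3*y^2 + 15*y - 15) - y^2 + 5*y - 4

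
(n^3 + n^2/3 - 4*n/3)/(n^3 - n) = (n + 4/3)/(n + 1)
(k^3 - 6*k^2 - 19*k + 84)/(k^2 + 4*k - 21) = (k^2 - 3*k - 28)/(k + 7)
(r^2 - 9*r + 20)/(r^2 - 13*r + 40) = (r - 4)/(r - 8)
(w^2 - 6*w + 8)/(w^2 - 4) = (w - 4)/(w + 2)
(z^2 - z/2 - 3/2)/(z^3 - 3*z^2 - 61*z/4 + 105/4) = 2*(z + 1)/(2*z^2 - 3*z - 35)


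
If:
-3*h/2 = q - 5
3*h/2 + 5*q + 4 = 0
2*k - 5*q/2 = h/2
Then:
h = 29/6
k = -77/48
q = -9/4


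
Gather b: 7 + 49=56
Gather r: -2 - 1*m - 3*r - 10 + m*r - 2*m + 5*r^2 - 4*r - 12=-3*m + 5*r^2 + r*(m - 7) - 24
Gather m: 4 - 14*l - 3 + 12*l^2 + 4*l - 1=12*l^2 - 10*l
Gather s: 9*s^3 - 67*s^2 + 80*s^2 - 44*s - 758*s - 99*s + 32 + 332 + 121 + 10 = 9*s^3 + 13*s^2 - 901*s + 495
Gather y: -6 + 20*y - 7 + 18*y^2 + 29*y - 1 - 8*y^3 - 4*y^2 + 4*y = -8*y^3 + 14*y^2 + 53*y - 14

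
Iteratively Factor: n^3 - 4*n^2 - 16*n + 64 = (n + 4)*(n^2 - 8*n + 16) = (n - 4)*(n + 4)*(n - 4)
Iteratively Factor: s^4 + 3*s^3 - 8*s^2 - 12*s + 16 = (s + 2)*(s^3 + s^2 - 10*s + 8) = (s - 1)*(s + 2)*(s^2 + 2*s - 8) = (s - 2)*(s - 1)*(s + 2)*(s + 4)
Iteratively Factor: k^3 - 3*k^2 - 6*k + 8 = (k + 2)*(k^2 - 5*k + 4) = (k - 4)*(k + 2)*(k - 1)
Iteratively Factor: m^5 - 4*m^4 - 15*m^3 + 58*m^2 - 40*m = (m)*(m^4 - 4*m^3 - 15*m^2 + 58*m - 40) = m*(m - 5)*(m^3 + m^2 - 10*m + 8) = m*(m - 5)*(m + 4)*(m^2 - 3*m + 2) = m*(m - 5)*(m - 2)*(m + 4)*(m - 1)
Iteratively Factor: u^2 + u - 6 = (u - 2)*(u + 3)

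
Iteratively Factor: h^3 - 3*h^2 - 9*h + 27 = (h - 3)*(h^2 - 9) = (h - 3)^2*(h + 3)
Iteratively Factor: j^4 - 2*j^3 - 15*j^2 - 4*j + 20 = (j - 5)*(j^3 + 3*j^2 - 4) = (j - 5)*(j + 2)*(j^2 + j - 2) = (j - 5)*(j - 1)*(j + 2)*(j + 2)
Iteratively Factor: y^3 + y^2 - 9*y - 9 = (y - 3)*(y^2 + 4*y + 3) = (y - 3)*(y + 3)*(y + 1)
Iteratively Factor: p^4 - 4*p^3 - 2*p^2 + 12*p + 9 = (p + 1)*(p^3 - 5*p^2 + 3*p + 9) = (p - 3)*(p + 1)*(p^2 - 2*p - 3) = (p - 3)*(p + 1)^2*(p - 3)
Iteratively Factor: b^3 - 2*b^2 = (b)*(b^2 - 2*b) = b*(b - 2)*(b)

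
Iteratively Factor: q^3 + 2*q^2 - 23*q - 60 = (q + 4)*(q^2 - 2*q - 15) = (q + 3)*(q + 4)*(q - 5)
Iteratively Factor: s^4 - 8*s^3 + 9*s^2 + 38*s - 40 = (s - 4)*(s^3 - 4*s^2 - 7*s + 10) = (s - 4)*(s - 1)*(s^2 - 3*s - 10) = (s - 4)*(s - 1)*(s + 2)*(s - 5)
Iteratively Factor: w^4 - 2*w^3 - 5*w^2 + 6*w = (w + 2)*(w^3 - 4*w^2 + 3*w) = (w - 1)*(w + 2)*(w^2 - 3*w) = (w - 3)*(w - 1)*(w + 2)*(w)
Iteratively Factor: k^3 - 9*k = (k)*(k^2 - 9) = k*(k + 3)*(k - 3)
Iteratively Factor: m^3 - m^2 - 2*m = (m)*(m^2 - m - 2) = m*(m + 1)*(m - 2)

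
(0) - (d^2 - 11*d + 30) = -d^2 + 11*d - 30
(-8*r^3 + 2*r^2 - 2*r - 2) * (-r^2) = 8*r^5 - 2*r^4 + 2*r^3 + 2*r^2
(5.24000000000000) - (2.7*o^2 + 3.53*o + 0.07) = -2.7*o^2 - 3.53*o + 5.17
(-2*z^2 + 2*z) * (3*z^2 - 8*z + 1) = -6*z^4 + 22*z^3 - 18*z^2 + 2*z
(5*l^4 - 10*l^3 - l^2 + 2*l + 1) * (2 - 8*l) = -40*l^5 + 90*l^4 - 12*l^3 - 18*l^2 - 4*l + 2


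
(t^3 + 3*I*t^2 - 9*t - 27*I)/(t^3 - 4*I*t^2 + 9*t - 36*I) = (t^2 - 9)/(t^2 - 7*I*t - 12)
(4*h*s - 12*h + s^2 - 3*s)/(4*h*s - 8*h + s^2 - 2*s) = (s - 3)/(s - 2)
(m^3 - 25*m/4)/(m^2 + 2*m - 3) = m*(4*m^2 - 25)/(4*(m^2 + 2*m - 3))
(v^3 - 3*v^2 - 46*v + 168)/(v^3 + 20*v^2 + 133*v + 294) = (v^2 - 10*v + 24)/(v^2 + 13*v + 42)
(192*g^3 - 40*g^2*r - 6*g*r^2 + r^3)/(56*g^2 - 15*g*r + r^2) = (-24*g^2 + 2*g*r + r^2)/(-7*g + r)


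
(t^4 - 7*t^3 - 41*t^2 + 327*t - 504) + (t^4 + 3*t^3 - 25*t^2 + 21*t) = 2*t^4 - 4*t^3 - 66*t^2 + 348*t - 504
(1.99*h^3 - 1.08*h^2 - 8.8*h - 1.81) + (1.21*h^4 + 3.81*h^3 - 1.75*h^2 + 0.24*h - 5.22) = 1.21*h^4 + 5.8*h^3 - 2.83*h^2 - 8.56*h - 7.03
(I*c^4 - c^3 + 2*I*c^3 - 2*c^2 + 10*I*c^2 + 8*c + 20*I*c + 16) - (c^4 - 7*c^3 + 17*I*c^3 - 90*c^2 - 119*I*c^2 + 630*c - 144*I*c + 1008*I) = -c^4 + I*c^4 + 6*c^3 - 15*I*c^3 + 88*c^2 + 129*I*c^2 - 622*c + 164*I*c + 16 - 1008*I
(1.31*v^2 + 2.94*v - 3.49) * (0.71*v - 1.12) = 0.9301*v^3 + 0.620199999999999*v^2 - 5.7707*v + 3.9088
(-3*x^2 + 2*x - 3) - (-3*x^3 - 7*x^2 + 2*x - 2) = 3*x^3 + 4*x^2 - 1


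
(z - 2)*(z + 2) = z^2 - 4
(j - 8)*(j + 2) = j^2 - 6*j - 16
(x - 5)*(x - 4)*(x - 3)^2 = x^4 - 15*x^3 + 83*x^2 - 201*x + 180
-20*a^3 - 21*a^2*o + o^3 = (-5*a + o)*(a + o)*(4*a + o)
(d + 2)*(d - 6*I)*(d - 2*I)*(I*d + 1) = I*d^4 + 9*d^3 + 2*I*d^3 + 18*d^2 - 20*I*d^2 - 12*d - 40*I*d - 24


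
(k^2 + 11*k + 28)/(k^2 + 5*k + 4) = (k + 7)/(k + 1)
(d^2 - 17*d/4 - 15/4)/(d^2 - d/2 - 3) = (-4*d^2 + 17*d + 15)/(2*(-2*d^2 + d + 6))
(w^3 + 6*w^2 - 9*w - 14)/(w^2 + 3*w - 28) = (w^2 - w - 2)/(w - 4)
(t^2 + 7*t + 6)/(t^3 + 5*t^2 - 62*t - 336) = (t + 1)/(t^2 - t - 56)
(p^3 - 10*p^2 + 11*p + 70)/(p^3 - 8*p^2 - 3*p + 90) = (p^2 - 5*p - 14)/(p^2 - 3*p - 18)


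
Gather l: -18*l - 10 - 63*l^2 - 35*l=-63*l^2 - 53*l - 10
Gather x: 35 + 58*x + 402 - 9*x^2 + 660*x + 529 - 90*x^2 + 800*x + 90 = -99*x^2 + 1518*x + 1056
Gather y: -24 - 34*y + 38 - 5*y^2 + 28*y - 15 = -5*y^2 - 6*y - 1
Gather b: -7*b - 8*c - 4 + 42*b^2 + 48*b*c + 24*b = 42*b^2 + b*(48*c + 17) - 8*c - 4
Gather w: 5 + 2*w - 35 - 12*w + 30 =-10*w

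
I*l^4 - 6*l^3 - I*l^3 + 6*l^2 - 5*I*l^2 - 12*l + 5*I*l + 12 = (l - I)*(l + 3*I)*(l + 4*I)*(I*l - I)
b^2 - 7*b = b*(b - 7)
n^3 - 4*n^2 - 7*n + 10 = (n - 5)*(n - 1)*(n + 2)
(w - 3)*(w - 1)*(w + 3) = w^3 - w^2 - 9*w + 9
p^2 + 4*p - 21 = (p - 3)*(p + 7)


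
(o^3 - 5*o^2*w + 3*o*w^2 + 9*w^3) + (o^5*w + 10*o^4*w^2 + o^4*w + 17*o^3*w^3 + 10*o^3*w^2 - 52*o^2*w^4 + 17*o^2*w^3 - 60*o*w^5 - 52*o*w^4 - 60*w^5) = o^5*w + 10*o^4*w^2 + o^4*w + 17*o^3*w^3 + 10*o^3*w^2 + o^3 - 52*o^2*w^4 + 17*o^2*w^3 - 5*o^2*w - 60*o*w^5 - 52*o*w^4 + 3*o*w^2 - 60*w^5 + 9*w^3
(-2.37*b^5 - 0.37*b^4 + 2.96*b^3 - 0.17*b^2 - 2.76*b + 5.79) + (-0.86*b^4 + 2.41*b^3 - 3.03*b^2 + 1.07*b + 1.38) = -2.37*b^5 - 1.23*b^4 + 5.37*b^3 - 3.2*b^2 - 1.69*b + 7.17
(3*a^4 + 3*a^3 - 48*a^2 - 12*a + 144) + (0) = 3*a^4 + 3*a^3 - 48*a^2 - 12*a + 144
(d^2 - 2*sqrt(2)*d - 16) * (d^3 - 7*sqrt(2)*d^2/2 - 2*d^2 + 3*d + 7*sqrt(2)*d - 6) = d^5 - 11*sqrt(2)*d^4/2 - 2*d^4 + d^3 + 11*sqrt(2)*d^3 - 2*d^2 + 50*sqrt(2)*d^2 - 100*sqrt(2)*d - 48*d + 96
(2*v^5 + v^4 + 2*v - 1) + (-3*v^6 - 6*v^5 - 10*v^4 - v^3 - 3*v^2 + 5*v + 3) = -3*v^6 - 4*v^5 - 9*v^4 - v^3 - 3*v^2 + 7*v + 2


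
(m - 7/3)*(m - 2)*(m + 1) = m^3 - 10*m^2/3 + m/3 + 14/3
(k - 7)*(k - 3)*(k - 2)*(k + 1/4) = k^4 - 47*k^3/4 + 38*k^2 - 127*k/4 - 21/2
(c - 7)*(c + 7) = c^2 - 49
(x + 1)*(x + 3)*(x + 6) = x^3 + 10*x^2 + 27*x + 18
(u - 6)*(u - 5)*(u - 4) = u^3 - 15*u^2 + 74*u - 120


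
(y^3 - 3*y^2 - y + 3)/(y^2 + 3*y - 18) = (y^2 - 1)/(y + 6)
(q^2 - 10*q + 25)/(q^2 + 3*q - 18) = (q^2 - 10*q + 25)/(q^2 + 3*q - 18)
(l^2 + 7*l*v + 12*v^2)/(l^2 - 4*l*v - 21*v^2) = (-l - 4*v)/(-l + 7*v)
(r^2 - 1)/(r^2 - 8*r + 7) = (r + 1)/(r - 7)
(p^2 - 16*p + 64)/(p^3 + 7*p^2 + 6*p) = (p^2 - 16*p + 64)/(p*(p^2 + 7*p + 6))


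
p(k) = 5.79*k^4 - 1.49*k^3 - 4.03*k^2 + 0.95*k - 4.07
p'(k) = 23.16*k^3 - 4.47*k^2 - 8.06*k + 0.95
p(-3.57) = 949.45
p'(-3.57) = -1081.01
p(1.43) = 8.90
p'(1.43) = 48.01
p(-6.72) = 12067.16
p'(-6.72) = -7174.98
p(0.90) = -3.77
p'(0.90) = 6.96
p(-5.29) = 4632.91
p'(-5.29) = -3510.01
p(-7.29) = 16704.76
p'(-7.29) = -9150.51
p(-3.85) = 1289.67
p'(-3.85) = -1355.94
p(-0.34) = -4.72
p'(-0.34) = 2.26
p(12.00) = 116913.73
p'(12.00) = 39281.03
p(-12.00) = 122040.37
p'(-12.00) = -40566.49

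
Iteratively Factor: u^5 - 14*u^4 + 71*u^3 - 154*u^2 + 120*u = (u)*(u^4 - 14*u^3 + 71*u^2 - 154*u + 120) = u*(u - 4)*(u^3 - 10*u^2 + 31*u - 30) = u*(u - 5)*(u - 4)*(u^2 - 5*u + 6) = u*(u - 5)*(u - 4)*(u - 3)*(u - 2)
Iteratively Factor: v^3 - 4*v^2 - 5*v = (v)*(v^2 - 4*v - 5) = v*(v + 1)*(v - 5)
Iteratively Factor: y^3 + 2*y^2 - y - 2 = (y + 1)*(y^2 + y - 2) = (y - 1)*(y + 1)*(y + 2)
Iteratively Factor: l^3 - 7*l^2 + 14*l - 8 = (l - 2)*(l^2 - 5*l + 4) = (l - 2)*(l - 1)*(l - 4)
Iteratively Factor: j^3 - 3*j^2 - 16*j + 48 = (j - 4)*(j^2 + j - 12) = (j - 4)*(j - 3)*(j + 4)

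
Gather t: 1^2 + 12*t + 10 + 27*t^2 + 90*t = 27*t^2 + 102*t + 11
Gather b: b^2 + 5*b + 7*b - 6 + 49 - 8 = b^2 + 12*b + 35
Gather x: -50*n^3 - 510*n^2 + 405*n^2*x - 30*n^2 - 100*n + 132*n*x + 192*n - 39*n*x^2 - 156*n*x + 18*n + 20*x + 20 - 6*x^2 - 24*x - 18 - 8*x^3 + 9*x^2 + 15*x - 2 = -50*n^3 - 540*n^2 + 110*n - 8*x^3 + x^2*(3 - 39*n) + x*(405*n^2 - 24*n + 11)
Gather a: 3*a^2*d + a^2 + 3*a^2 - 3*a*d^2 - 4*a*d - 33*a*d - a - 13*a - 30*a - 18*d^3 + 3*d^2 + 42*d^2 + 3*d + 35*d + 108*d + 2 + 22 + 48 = a^2*(3*d + 4) + a*(-3*d^2 - 37*d - 44) - 18*d^3 + 45*d^2 + 146*d + 72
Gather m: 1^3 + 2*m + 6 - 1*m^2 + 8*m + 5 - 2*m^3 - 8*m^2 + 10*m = -2*m^3 - 9*m^2 + 20*m + 12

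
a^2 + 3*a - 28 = (a - 4)*(a + 7)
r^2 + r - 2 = (r - 1)*(r + 2)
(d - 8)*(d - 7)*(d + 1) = d^3 - 14*d^2 + 41*d + 56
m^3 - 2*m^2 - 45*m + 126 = (m - 6)*(m - 3)*(m + 7)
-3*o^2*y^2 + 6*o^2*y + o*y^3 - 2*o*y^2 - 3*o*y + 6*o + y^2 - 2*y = (-3*o + y)*(y - 2)*(o*y + 1)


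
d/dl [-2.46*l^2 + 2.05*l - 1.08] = 2.05 - 4.92*l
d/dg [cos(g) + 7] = -sin(g)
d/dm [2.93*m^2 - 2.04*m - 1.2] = 5.86*m - 2.04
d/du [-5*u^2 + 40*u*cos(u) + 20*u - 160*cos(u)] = -40*u*sin(u) - 10*u + 160*sin(u) + 40*cos(u) + 20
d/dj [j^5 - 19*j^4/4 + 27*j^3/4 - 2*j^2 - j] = 5*j^4 - 19*j^3 + 81*j^2/4 - 4*j - 1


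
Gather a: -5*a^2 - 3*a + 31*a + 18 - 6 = -5*a^2 + 28*a + 12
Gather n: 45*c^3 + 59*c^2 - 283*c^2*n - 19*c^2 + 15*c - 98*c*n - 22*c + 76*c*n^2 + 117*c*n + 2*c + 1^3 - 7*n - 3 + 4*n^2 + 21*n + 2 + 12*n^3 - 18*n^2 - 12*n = 45*c^3 + 40*c^2 - 5*c + 12*n^3 + n^2*(76*c - 14) + n*(-283*c^2 + 19*c + 2)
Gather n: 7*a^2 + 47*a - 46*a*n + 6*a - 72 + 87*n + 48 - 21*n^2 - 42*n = 7*a^2 + 53*a - 21*n^2 + n*(45 - 46*a) - 24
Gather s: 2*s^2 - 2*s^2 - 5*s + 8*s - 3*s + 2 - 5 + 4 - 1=0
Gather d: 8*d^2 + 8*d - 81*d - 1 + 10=8*d^2 - 73*d + 9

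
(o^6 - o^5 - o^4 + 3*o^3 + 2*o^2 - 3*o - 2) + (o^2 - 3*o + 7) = o^6 - o^5 - o^4 + 3*o^3 + 3*o^2 - 6*o + 5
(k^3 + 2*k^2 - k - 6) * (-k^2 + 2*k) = -k^5 + 5*k^3 + 4*k^2 - 12*k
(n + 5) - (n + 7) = -2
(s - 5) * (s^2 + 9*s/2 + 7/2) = s^3 - s^2/2 - 19*s - 35/2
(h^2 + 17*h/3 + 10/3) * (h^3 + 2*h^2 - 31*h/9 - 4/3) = h^5 + 23*h^4/3 + 101*h^3/9 - 383*h^2/27 - 514*h/27 - 40/9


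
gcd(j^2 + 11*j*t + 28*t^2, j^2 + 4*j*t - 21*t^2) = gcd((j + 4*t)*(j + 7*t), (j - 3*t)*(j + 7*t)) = j + 7*t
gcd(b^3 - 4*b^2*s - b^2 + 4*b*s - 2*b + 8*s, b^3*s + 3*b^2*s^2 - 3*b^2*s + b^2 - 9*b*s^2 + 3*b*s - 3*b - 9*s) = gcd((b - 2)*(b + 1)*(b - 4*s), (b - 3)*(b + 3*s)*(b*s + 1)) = 1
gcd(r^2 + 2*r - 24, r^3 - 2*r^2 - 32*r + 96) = r^2 + 2*r - 24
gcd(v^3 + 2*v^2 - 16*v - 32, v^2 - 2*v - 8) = v^2 - 2*v - 8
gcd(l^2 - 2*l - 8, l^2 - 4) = l + 2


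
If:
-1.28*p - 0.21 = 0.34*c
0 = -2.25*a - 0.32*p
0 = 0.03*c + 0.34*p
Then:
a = -0.01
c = -0.92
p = 0.08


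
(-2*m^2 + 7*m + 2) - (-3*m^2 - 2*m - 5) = m^2 + 9*m + 7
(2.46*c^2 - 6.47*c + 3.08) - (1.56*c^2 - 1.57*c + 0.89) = 0.9*c^2 - 4.9*c + 2.19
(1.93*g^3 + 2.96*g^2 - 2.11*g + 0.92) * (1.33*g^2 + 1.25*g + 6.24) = 2.5669*g^5 + 6.3493*g^4 + 12.9369*g^3 + 17.0565*g^2 - 12.0164*g + 5.7408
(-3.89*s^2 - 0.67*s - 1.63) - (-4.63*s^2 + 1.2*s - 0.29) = 0.74*s^2 - 1.87*s - 1.34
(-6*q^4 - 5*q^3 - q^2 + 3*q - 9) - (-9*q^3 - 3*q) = -6*q^4 + 4*q^3 - q^2 + 6*q - 9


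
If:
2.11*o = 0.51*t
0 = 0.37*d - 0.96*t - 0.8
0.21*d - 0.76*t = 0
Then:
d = 7.64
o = 0.51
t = 2.11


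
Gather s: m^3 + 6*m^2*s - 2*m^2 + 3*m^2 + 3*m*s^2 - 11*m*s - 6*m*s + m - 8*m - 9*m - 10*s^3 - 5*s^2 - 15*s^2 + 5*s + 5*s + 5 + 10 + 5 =m^3 + m^2 - 16*m - 10*s^3 + s^2*(3*m - 20) + s*(6*m^2 - 17*m + 10) + 20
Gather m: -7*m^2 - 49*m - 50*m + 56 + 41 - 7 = -7*m^2 - 99*m + 90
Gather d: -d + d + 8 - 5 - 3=0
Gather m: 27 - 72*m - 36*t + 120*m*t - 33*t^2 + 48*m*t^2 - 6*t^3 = m*(48*t^2 + 120*t - 72) - 6*t^3 - 33*t^2 - 36*t + 27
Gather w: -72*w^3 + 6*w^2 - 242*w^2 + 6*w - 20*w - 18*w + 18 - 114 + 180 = -72*w^3 - 236*w^2 - 32*w + 84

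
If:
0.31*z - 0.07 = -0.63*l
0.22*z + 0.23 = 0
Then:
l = 0.63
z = -1.05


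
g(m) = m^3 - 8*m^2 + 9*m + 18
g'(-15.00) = 924.00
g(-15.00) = -5292.00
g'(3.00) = -12.00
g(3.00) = 0.00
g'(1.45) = -7.89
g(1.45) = 17.28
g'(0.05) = 8.21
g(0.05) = 18.43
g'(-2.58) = 70.25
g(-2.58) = -75.64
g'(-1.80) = 47.52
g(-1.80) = -29.95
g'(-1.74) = 45.92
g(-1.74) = -27.15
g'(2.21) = -11.71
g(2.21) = 9.61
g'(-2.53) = 68.68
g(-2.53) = -72.17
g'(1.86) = -10.38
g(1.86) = 13.50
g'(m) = 3*m^2 - 16*m + 9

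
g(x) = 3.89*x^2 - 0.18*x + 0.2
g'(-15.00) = -116.88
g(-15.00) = 878.15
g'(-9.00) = -70.20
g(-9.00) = 316.91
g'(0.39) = 2.85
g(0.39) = 0.72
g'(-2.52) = -19.79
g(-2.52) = 25.36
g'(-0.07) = -0.72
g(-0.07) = 0.23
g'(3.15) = 24.33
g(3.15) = 38.23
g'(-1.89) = -14.88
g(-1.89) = 14.44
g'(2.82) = 21.76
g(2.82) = 30.63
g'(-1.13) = -8.97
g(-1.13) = 5.37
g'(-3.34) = -26.17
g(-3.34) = 44.20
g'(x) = 7.78*x - 0.18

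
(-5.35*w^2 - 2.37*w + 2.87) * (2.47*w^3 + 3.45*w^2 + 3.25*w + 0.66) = -13.2145*w^5 - 24.3114*w^4 - 18.4751*w^3 - 1.332*w^2 + 7.7633*w + 1.8942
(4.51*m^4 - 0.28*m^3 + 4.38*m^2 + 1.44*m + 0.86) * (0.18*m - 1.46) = 0.8118*m^5 - 6.635*m^4 + 1.1972*m^3 - 6.1356*m^2 - 1.9476*m - 1.2556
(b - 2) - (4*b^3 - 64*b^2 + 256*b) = -4*b^3 + 64*b^2 - 255*b - 2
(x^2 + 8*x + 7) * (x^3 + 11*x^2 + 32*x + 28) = x^5 + 19*x^4 + 127*x^3 + 361*x^2 + 448*x + 196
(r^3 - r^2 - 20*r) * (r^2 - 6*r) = r^5 - 7*r^4 - 14*r^3 + 120*r^2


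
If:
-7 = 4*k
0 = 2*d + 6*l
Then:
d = -3*l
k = -7/4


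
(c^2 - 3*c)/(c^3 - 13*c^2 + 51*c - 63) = c/(c^2 - 10*c + 21)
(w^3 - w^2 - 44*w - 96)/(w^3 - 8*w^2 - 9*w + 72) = (w + 4)/(w - 3)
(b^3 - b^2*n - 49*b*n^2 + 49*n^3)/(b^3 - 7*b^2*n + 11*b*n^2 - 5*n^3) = (b^2 - 49*n^2)/(b^2 - 6*b*n + 5*n^2)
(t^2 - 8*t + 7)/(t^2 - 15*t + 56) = (t - 1)/(t - 8)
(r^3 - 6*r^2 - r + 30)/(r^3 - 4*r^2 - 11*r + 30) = (r^2 - r - 6)/(r^2 + r - 6)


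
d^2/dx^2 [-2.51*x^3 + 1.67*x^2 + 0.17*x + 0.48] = 3.34 - 15.06*x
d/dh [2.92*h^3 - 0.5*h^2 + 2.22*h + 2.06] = 8.76*h^2 - 1.0*h + 2.22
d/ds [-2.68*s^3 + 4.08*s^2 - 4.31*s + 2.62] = -8.04*s^2 + 8.16*s - 4.31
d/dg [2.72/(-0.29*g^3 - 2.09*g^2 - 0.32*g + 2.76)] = (2.3664*g^2 + 11.3696*g + 0.8704)/(0.29*g^3 + 2.09*g^2 + 0.32*g - 2.76)^2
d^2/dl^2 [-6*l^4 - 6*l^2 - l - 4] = -72*l^2 - 12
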